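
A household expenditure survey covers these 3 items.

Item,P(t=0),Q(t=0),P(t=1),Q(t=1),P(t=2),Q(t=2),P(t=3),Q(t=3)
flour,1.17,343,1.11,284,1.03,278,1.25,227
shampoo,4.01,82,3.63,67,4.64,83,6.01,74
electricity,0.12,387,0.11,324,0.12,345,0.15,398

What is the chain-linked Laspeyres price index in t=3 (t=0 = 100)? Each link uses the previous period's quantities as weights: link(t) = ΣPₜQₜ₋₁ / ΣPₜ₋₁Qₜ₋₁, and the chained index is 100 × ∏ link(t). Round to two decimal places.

Link t=0→t=1:
ΣP(t=1)Q(t=0) = 1.11×343 + 3.63×82 + 0.11×387 = 380.73 + 297.66 + 42.57 = 720.96
ΣP(t=0)Q(t=0) = 1.17×343 + 4.01×82 + 0.12×387 = 401.31 + 328.82 + 46.44 = 776.57
link = 720.96/776.57 = 0.928390
Link t=1→t=2:
ΣP(t=2)Q(t=1) = 1.03×284 + 4.64×67 + 0.12×324 = 292.52 + 310.88 + 38.88 = 642.28
ΣP(t=1)Q(t=1) = 1.11×284 + 3.63×67 + 0.11×324 = 315.24 + 243.21 + 35.64 = 594.09
link = 642.28/594.09 = 1.081116
Link t=2→t=3:
ΣP(t=3)Q(t=2) = 1.25×278 + 6.01×83 + 0.15×345 = 347.5 + 498.83 + 51.75 = 898.08
ΣP(t=2)Q(t=2) = 1.03×278 + 4.64×83 + 0.12×345 = 286.34 + 385.12 + 41.4 = 712.86
link = 898.08/712.86 = 1.259827
Chained index = 100 × 0.928390 × 1.081116 × 1.259827 = 126.4484

126.45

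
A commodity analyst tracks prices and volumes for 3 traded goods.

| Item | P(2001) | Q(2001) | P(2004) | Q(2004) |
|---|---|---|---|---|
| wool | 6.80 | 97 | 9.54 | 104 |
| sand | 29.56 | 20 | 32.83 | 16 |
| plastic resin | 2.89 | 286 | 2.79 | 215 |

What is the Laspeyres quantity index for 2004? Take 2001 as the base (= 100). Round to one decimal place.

86.7

Laspeyres quantity index uses base-period prices as weights.
ΣP(2001)·Q(2004) = 6.80×104 + 29.56×16 + 2.89×215 = 707.2 + 472.96 + 621.35 = 1801.51
ΣP(2001)·Q(2001) = 6.80×97 + 29.56×20 + 2.89×286 = 659.6 + 591.2 + 826.54 = 2077.34
Index = 1801.51 / 2077.34 × 100 = 86.7220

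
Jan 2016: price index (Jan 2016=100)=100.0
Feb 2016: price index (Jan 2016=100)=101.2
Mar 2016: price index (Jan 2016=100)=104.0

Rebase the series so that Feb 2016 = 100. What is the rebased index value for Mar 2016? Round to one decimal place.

Rebased(Mar 2016) = 104.0 / 101.2 × 100 = 102.7668

102.8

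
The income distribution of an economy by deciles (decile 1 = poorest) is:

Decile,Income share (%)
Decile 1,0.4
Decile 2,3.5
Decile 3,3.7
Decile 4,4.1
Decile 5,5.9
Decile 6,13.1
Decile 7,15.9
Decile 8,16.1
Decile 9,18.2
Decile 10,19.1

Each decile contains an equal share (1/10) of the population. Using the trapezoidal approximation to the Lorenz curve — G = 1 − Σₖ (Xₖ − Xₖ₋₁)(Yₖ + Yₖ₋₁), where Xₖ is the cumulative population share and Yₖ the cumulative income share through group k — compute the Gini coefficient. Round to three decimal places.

0.376

Cumulative income shares Yₖ: 0.0040, 0.0390, 0.0760, 0.1170, 0.1760, 0.3070, 0.4660, 0.6270, 0.8090, 1.0000
Σ (Xₖ−Xₖ₋₁)(Yₖ+Yₖ₋₁) = (1/10)(0.0040+0.0000) + (1/10)(0.0390+0.0040) + (1/10)(0.0760+0.0390) + (1/10)(0.1170+0.0760) + (1/10)(0.1760+0.1170) + (1/10)(0.3070+0.1760) + (1/10)(0.4660+0.3070) + (1/10)(0.6270+0.4660) + (1/10)(0.8090+0.6270) + (1/10)(1.0000+0.8090)
  = 0.0004 + 0.0043 + 0.0115 + 0.0193 + 0.0293 + 0.0483 + 0.0773 + 0.1093 + 0.1436 + 0.1809 = 0.6242
G = 1 − 0.6242 = 0.3758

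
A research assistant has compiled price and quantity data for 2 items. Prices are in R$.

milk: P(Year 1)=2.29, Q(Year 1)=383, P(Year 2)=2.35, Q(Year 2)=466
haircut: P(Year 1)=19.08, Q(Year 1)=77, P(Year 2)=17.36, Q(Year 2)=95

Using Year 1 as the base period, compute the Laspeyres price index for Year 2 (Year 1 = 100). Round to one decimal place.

Laspeyres price index uses base-period quantities as weights.
ΣP(Year 2)·Q(Year 1) = 2.35×383 + 17.36×77 = 900.05 + 1336.72 = 2236.77
ΣP(Year 1)·Q(Year 1) = 2.29×383 + 19.08×77 = 877.07 + 1469.16 = 2346.23
Index = 2236.77 / 2346.23 × 100 = 95.3346

95.3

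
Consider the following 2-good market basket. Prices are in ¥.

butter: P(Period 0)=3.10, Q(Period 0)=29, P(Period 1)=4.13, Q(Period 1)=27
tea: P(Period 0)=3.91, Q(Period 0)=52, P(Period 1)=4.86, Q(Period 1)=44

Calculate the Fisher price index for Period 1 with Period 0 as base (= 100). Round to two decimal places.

127.13

Laspeyres component (base-period weights):
ΣP(Period 1)Q(Period 0) = 4.13×29 + 4.86×52 = 119.77 + 252.72 = 372.49
ΣP(Period 0)Q(Period 0) = 3.10×29 + 3.91×52 = 89.9 + 203.32 = 293.22
L = 372.49 / 293.22 × 100 = 127.0343
Paasche component (current-period weights):
ΣP(Period 1)Q(Period 1) = 4.13×27 + 4.86×44 = 111.51 + 213.84 = 325.35
ΣP(Period 0)Q(Period 1) = 3.10×27 + 3.91×44 = 83.7 + 172.04 = 255.74
P = 325.35 / 255.74 × 100 = 127.2191
Fisher = √(L × P) = √(127.0343 × 127.2191) = 127.1266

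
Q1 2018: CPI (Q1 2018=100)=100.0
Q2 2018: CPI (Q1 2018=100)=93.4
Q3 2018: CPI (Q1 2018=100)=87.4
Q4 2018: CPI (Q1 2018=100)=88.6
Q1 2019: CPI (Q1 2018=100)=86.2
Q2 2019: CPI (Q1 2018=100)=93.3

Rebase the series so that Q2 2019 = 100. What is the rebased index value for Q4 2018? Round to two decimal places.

Rebased(Q4 2018) = 88.6 / 93.3 × 100 = 94.9625

94.96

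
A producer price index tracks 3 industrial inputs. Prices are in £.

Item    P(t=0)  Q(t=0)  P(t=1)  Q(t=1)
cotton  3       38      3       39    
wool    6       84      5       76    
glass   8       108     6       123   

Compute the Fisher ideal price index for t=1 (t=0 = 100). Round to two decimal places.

79.54

Laspeyres component (base-period weights):
ΣP(t=1)Q(t=0) = 3×38 + 5×84 + 6×108 = 114 + 420 + 648 = 1182
ΣP(t=0)Q(t=0) = 3×38 + 6×84 + 8×108 = 114 + 504 + 864 = 1482
L = 1182 / 1482 × 100 = 79.7571
Paasche component (current-period weights):
ΣP(t=1)Q(t=1) = 3×39 + 5×76 + 6×123 = 117 + 380 + 738 = 1235
ΣP(t=0)Q(t=1) = 3×39 + 6×76 + 8×123 = 117 + 456 + 984 = 1557
P = 1235 / 1557 × 100 = 79.3192
Fisher = √(L × P) = √(79.7571 × 79.3192) = 79.5378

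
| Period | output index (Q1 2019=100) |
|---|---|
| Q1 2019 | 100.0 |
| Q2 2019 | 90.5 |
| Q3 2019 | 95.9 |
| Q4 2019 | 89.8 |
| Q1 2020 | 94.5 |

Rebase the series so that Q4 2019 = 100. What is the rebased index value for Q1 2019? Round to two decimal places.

111.36

Rebased(Q1 2019) = 100.0 / 89.8 × 100 = 111.3586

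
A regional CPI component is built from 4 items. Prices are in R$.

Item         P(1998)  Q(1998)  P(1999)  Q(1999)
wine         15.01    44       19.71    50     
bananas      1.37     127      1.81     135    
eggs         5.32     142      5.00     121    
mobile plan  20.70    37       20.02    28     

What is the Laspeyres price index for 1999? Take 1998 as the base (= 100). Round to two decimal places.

108.15

Laspeyres price index uses base-period quantities as weights.
ΣP(1999)·Q(1998) = 19.71×44 + 1.81×127 + 5.00×142 + 20.02×37 = 867.24 + 229.87 + 710 + 740.74 = 2547.85
ΣP(1998)·Q(1998) = 15.01×44 + 1.37×127 + 5.32×142 + 20.70×37 = 660.44 + 173.99 + 755.44 + 765.9 = 2355.77
Index = 2547.85 / 2355.77 × 100 = 108.1536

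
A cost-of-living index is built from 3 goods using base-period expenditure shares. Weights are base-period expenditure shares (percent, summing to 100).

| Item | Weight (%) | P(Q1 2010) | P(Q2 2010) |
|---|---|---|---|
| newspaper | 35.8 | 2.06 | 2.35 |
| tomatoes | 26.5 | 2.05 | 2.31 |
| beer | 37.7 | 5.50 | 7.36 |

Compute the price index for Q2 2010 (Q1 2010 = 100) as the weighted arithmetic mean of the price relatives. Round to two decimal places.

121.15

newspaper: 35.8 × (2.35/2.06) = 35.8 × 1.140777 = 40.8398
tomatoes: 26.5 × (2.31/2.05) = 26.5 × 1.126829 = 29.8610
beer: 37.7 × (7.36/5.50) = 37.7 × 1.338182 = 50.4495
Index = Σ wᵢ·(p₁ᵢ/p₀ᵢ) = 40.8398 + 29.8610 + 50.4495 = 121.1502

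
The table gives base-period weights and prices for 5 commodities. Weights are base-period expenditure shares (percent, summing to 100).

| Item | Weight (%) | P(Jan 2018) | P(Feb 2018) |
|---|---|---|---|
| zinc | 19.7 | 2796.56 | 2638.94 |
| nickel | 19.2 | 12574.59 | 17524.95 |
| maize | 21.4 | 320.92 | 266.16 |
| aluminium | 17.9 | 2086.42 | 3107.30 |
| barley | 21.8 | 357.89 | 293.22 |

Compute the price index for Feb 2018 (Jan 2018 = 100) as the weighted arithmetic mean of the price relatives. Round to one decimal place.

107.6

zinc: 19.7 × (2638.94/2796.56) = 19.7 × 0.943638 = 18.5897
nickel: 19.2 × (17524.95/12574.59) = 19.2 × 1.393680 = 26.7586
maize: 21.4 × (266.16/320.92) = 21.4 × 0.829366 = 17.7484
aluminium: 17.9 × (3107.30/2086.42) = 17.9 × 1.489297 = 26.6584
barley: 21.8 × (293.22/357.89) = 21.8 × 0.819302 = 17.8608
Index = Σ wᵢ·(p₁ᵢ/p₀ᵢ) = 18.5897 + 26.7586 + 17.7484 + 26.6584 + 17.8608 = 107.6159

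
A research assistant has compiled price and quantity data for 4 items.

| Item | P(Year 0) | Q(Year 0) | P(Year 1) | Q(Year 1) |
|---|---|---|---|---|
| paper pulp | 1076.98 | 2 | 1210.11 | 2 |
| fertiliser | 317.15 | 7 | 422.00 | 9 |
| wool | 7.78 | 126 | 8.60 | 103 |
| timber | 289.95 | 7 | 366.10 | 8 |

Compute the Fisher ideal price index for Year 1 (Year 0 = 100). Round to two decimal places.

Laspeyres component (base-period weights):
ΣP(Year 1)Q(Year 0) = 1210.11×2 + 422.00×7 + 8.60×126 + 366.10×7 = 2420.22 + 2954 + 1083.6 + 2562.7 = 9020.52
ΣP(Year 0)Q(Year 0) = 1076.98×2 + 317.15×7 + 7.78×126 + 289.95×7 = 2153.96 + 2220.05 + 980.28 + 2029.65 = 7383.94
L = 9020.52 / 7383.94 × 100 = 122.1640
Paasche component (current-period weights):
ΣP(Year 1)Q(Year 1) = 1210.11×2 + 422.00×9 + 8.60×103 + 366.10×8 = 2420.22 + 3798 + 885.8 + 2928.8 = 10032.82
ΣP(Year 0)Q(Year 1) = 1076.98×2 + 317.15×9 + 7.78×103 + 289.95×8 = 2153.96 + 2854.35 + 801.34 + 2319.6 = 8129.25
P = 10032.82 / 8129.25 × 100 = 123.4163
Fisher = √(L × P) = √(122.1640 × 123.4163) = 122.7886

122.79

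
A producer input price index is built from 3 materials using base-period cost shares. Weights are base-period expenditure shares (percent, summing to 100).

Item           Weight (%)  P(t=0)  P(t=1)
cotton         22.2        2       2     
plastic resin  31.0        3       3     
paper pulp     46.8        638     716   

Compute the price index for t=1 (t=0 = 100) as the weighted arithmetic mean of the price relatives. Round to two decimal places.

cotton: 22.2 × (2/2) = 22.2 × 1.000000 = 22.2000
plastic resin: 31.0 × (3/3) = 31.0 × 1.000000 = 31.0000
paper pulp: 46.8 × (716/638) = 46.8 × 1.122257 = 52.5216
Index = Σ wᵢ·(p₁ᵢ/p₀ᵢ) = 22.2000 + 31.0000 + 52.5216 = 105.7216

105.72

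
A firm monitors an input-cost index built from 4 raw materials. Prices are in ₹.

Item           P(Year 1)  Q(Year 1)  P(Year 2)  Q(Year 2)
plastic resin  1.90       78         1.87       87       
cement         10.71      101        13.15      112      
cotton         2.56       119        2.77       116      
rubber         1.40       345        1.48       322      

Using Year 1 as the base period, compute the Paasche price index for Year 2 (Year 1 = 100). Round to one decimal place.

115.2

Paasche price index uses current-period quantities as weights.
ΣP(Year 2)·Q(Year 2) = 1.87×87 + 13.15×112 + 2.77×116 + 1.48×322 = 162.69 + 1472.8 + 321.32 + 476.56 = 2433.37
ΣP(Year 1)·Q(Year 2) = 1.90×87 + 10.71×112 + 2.56×116 + 1.40×322 = 165.3 + 1199.52 + 296.96 + 450.8 = 2112.58
Index = 2433.37 / 2112.58 × 100 = 115.1848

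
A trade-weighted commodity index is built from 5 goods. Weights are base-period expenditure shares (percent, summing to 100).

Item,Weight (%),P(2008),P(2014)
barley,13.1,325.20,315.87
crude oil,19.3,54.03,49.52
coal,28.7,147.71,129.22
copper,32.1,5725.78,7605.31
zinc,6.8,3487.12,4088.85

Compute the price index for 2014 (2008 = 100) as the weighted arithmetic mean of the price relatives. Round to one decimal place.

barley: 13.1 × (315.87/325.20) = 13.1 × 0.971310 = 12.7242
crude oil: 19.3 × (49.52/54.03) = 19.3 × 0.916528 = 17.6890
coal: 28.7 × (129.22/147.71) = 28.7 × 0.874822 = 25.1074
copper: 32.1 × (7605.31/5725.78) = 32.1 × 1.328257 = 42.6371
zinc: 6.8 × (4088.85/3487.12) = 6.8 × 1.172558 = 7.9734
Index = Σ wᵢ·(p₁ᵢ/p₀ᵢ) = 12.7242 + 17.6890 + 25.1074 + 42.6371 + 7.9734 = 106.1310

106.1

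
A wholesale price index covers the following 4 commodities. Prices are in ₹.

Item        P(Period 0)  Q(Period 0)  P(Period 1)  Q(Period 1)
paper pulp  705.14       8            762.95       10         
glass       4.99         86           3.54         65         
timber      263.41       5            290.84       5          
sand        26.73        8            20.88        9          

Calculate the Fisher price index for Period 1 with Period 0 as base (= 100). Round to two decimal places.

106.00

Laspeyres component (base-period weights):
ΣP(Period 1)Q(Period 0) = 762.95×8 + 3.54×86 + 290.84×5 + 20.88×8 = 6103.6 + 304.44 + 1454.2 + 167.04 = 8029.28
ΣP(Period 0)Q(Period 0) = 705.14×8 + 4.99×86 + 263.41×5 + 26.73×8 = 5641.12 + 429.14 + 1317.05 + 213.84 = 7601.15
L = 8029.28 / 7601.15 × 100 = 105.6324
Paasche component (current-period weights):
ΣP(Period 1)Q(Period 1) = 762.95×10 + 3.54×65 + 290.84×5 + 20.88×9 = 7629.5 + 230.1 + 1454.2 + 187.92 = 9501.72
ΣP(Period 0)Q(Period 1) = 705.14×10 + 4.99×65 + 263.41×5 + 26.73×9 = 7051.4 + 324.35 + 1317.05 + 240.57 = 8933.37
P = 9501.72 / 8933.37 × 100 = 106.3621
Fisher = √(L × P) = √(105.6324 × 106.3621) = 105.9966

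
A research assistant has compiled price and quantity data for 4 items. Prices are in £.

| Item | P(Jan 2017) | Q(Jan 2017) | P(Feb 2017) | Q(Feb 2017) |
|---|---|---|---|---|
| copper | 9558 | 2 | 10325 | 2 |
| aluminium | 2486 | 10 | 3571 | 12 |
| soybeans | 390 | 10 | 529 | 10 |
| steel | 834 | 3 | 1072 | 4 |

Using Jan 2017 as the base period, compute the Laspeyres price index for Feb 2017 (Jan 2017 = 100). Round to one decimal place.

Laspeyres price index uses base-period quantities as weights.
ΣP(Feb 2017)·Q(Jan 2017) = 10325×2 + 3571×10 + 529×10 + 1072×3 = 20650 + 35710 + 5290 + 3216 = 64866
ΣP(Jan 2017)·Q(Jan 2017) = 9558×2 + 2486×10 + 390×10 + 834×3 = 19116 + 24860 + 3900 + 2502 = 50378
Index = 64866 / 50378 × 100 = 128.7586

128.8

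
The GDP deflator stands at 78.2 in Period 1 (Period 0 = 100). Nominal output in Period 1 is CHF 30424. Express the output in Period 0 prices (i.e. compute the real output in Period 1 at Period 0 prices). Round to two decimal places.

Real = Nominal ÷ (Index/100) = 30424 ÷ (78.2/100)
     = 30424 ÷ 0.782 = 38905.3708

38905.37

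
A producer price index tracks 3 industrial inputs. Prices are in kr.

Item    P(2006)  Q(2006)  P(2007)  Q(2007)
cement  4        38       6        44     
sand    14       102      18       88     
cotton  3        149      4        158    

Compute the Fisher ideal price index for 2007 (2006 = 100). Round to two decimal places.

Laspeyres component (base-period weights):
ΣP(2007)Q(2006) = 6×38 + 18×102 + 4×149 = 228 + 1836 + 596 = 2660
ΣP(2006)Q(2006) = 4×38 + 14×102 + 3×149 = 152 + 1428 + 447 = 2027
L = 2660 / 2027 × 100 = 131.2284
Paasche component (current-period weights):
ΣP(2007)Q(2007) = 6×44 + 18×88 + 4×158 = 264 + 1584 + 632 = 2480
ΣP(2006)Q(2007) = 4×44 + 14×88 + 3×158 = 176 + 1232 + 474 = 1882
P = 2480 / 1882 × 100 = 131.7747
Fisher = √(L × P) = √(131.2284 × 131.7747) = 131.5013

131.50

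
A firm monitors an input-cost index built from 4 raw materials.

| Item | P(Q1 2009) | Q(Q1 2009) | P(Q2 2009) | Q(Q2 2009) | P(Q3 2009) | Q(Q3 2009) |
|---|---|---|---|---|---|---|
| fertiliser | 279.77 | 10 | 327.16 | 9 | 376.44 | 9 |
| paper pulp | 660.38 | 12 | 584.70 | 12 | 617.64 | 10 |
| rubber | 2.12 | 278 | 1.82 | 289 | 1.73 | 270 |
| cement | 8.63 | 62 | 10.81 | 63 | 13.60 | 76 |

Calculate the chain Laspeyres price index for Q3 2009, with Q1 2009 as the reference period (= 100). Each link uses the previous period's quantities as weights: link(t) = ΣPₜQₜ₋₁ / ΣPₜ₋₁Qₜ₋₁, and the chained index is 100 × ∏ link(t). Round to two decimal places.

105.34

Link Q1 2009→Q2 2009:
ΣP(Q2 2009)Q(Q1 2009) = 327.16×10 + 584.70×12 + 1.82×278 + 10.81×62 = 3271.6 + 7016.4 + 505.96 + 670.22 = 11464.18
ΣP(Q1 2009)Q(Q1 2009) = 279.77×10 + 660.38×12 + 2.12×278 + 8.63×62 = 2797.7 + 7924.56 + 589.36 + 535.06 = 11846.68
link = 11464.18/11846.68 = 0.967712
Link Q2 2009→Q3 2009:
ΣP(Q3 2009)Q(Q2 2009) = 376.44×9 + 617.64×12 + 1.73×289 + 13.60×63 = 3387.96 + 7411.68 + 499.97 + 856.8 = 12156.41
ΣP(Q2 2009)Q(Q2 2009) = 327.16×9 + 584.70×12 + 1.82×289 + 10.81×63 = 2944.44 + 7016.4 + 525.98 + 681.03 = 11167.85
link = 12156.41/11167.85 = 1.088518
Chained index = 100 × 0.967712 × 1.088518 = 105.3373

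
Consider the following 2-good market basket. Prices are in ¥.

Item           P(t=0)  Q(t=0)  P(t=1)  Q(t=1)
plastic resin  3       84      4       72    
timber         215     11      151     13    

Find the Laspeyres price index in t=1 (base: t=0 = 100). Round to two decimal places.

76.31

Laspeyres price index uses base-period quantities as weights.
ΣP(t=1)·Q(t=0) = 4×84 + 151×11 = 336 + 1661 = 1997
ΣP(t=0)·Q(t=0) = 3×84 + 215×11 = 252 + 2365 = 2617
Index = 1997 / 2617 × 100 = 76.3088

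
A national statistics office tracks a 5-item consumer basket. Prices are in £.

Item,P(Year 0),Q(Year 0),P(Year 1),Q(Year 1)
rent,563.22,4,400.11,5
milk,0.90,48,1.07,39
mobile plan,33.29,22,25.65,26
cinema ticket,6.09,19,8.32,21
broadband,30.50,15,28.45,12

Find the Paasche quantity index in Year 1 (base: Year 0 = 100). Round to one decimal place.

115.2

Paasche quantity index uses current-period prices as weights.
ΣP(Year 1)·Q(Year 1) = 400.11×5 + 1.07×39 + 25.65×26 + 8.32×21 + 28.45×12 = 2000.55 + 41.73 + 666.9 + 174.72 + 341.4 = 3225.3
ΣP(Year 1)·Q(Year 0) = 400.11×4 + 1.07×48 + 25.65×22 + 8.32×19 + 28.45×15 = 1600.44 + 51.36 + 564.3 + 158.08 + 426.75 = 2800.93
Index = 3225.3 / 2800.93 × 100 = 115.1510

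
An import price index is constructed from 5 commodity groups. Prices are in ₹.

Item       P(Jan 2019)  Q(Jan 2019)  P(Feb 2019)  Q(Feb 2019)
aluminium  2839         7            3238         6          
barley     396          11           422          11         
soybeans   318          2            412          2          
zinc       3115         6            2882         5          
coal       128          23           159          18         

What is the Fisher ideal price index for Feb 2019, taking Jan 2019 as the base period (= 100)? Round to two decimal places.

105.61

Laspeyres component (base-period weights):
ΣP(Feb 2019)Q(Jan 2019) = 3238×7 + 422×11 + 412×2 + 2882×6 + 159×23 = 22666 + 4642 + 824 + 17292 + 3657 = 49081
ΣP(Jan 2019)Q(Jan 2019) = 2839×7 + 396×11 + 318×2 + 3115×6 + 128×23 = 19873 + 4356 + 636 + 18690 + 2944 = 46499
L = 49081 / 46499 × 100 = 105.5528
Paasche component (current-period weights):
ΣP(Feb 2019)Q(Feb 2019) = 3238×6 + 422×11 + 412×2 + 2882×5 + 159×18 = 19428 + 4642 + 824 + 14410 + 2862 = 42166
ΣP(Jan 2019)Q(Feb 2019) = 2839×6 + 396×11 + 318×2 + 3115×5 + 128×18 = 17034 + 4356 + 636 + 15575 + 2304 = 39905
P = 42166 / 39905 × 100 = 105.6660
Fisher = √(L × P) = √(105.5528 × 105.6660) = 105.6094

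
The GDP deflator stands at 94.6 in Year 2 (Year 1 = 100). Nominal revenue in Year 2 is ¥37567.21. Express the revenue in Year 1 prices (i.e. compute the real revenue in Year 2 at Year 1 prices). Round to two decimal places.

Real = Nominal ÷ (Index/100) = 37567.21 ÷ (94.6/100)
     = 37567.21 ÷ 0.946 = 39711.6385

39711.64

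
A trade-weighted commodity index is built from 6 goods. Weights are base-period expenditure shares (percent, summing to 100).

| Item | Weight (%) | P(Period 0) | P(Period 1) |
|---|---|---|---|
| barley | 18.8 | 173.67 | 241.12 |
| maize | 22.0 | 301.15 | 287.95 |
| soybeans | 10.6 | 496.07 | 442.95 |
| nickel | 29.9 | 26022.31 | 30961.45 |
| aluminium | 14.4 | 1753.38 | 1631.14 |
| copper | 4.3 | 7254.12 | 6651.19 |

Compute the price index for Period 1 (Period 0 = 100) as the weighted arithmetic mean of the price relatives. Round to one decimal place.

109.5

barley: 18.8 × (241.12/173.67) = 18.8 × 1.388380 = 26.1015
maize: 22.0 × (287.95/301.15) = 22.0 × 0.956168 = 21.0357
soybeans: 10.6 × (442.95/496.07) = 10.6 × 0.892918 = 9.4649
nickel: 29.9 × (30961.45/26022.31) = 29.9 × 1.189804 = 35.5751
aluminium: 14.4 × (1631.14/1753.38) = 14.4 × 0.930283 = 13.3961
copper: 4.3 × (6651.19/7254.12) = 4.3 × 0.916884 = 3.9426
Index = Σ wᵢ·(p₁ᵢ/p₀ᵢ) = 26.1015 + 21.0357 + 9.4649 + 35.5751 + 13.3961 + 3.9426 = 109.5160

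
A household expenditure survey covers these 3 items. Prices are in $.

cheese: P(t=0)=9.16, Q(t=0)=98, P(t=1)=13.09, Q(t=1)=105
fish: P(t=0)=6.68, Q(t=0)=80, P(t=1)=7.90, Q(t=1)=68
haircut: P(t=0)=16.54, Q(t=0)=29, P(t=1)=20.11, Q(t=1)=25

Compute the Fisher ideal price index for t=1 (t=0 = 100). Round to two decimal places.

131.32

Laspeyres component (base-period weights):
ΣP(t=1)Q(t=0) = 13.09×98 + 7.90×80 + 20.11×29 = 1282.82 + 632 + 583.19 = 2498.01
ΣP(t=0)Q(t=0) = 9.16×98 + 6.68×80 + 16.54×29 = 897.68 + 534.4 + 479.66 = 1911.74
L = 2498.01 / 1911.74 × 100 = 130.6668
Paasche component (current-period weights):
ΣP(t=1)Q(t=1) = 13.09×105 + 7.90×68 + 20.11×25 = 1374.45 + 537.2 + 502.75 = 2414.4
ΣP(t=0)Q(t=1) = 9.16×105 + 6.68×68 + 16.54×25 = 961.8 + 454.24 + 413.5 = 1829.54
P = 2414.4 / 1829.54 × 100 = 131.9676
Fisher = √(L × P) = √(130.6668 × 131.9676) = 131.3156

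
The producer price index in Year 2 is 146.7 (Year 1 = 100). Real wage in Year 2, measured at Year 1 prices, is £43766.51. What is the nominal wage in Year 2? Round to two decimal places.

64205.47

Nominal = Real × (Index/100) = 43766.51 × (146.7/100)
        = 43766.51 × 1.467 = 64205.4702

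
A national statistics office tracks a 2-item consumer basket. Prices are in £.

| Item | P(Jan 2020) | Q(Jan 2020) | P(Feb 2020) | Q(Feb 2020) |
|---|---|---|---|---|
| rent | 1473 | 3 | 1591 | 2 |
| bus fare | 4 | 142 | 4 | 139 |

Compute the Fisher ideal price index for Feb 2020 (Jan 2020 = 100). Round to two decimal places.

Laspeyres component (base-period weights):
ΣP(Feb 2020)Q(Jan 2020) = 1591×3 + 4×142 = 4773 + 568 = 5341
ΣP(Jan 2020)Q(Jan 2020) = 1473×3 + 4×142 = 4419 + 568 = 4987
L = 5341 / 4987 × 100 = 107.0985
Paasche component (current-period weights):
ΣP(Feb 2020)Q(Feb 2020) = 1591×2 + 4×139 = 3182 + 556 = 3738
ΣP(Jan 2020)Q(Feb 2020) = 1473×2 + 4×139 = 2946 + 556 = 3502
P = 3738 / 3502 × 100 = 106.7390
Fisher = √(L × P) = √(107.0985 × 106.7390) = 106.9186

106.92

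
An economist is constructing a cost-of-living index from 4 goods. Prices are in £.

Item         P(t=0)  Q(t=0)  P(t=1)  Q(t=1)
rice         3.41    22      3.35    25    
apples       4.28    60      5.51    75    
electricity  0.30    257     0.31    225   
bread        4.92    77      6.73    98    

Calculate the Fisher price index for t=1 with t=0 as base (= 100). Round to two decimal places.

Laspeyres component (base-period weights):
ΣP(t=1)Q(t=0) = 3.35×22 + 5.51×60 + 0.31×257 + 6.73×77 = 73.7 + 330.6 + 79.67 + 518.21 = 1002.18
ΣP(t=0)Q(t=0) = 3.41×22 + 4.28×60 + 0.30×257 + 4.92×77 = 75.02 + 256.8 + 77.1 + 378.84 = 787.76
L = 1002.18 / 787.76 × 100 = 127.2189
Paasche component (current-period weights):
ΣP(t=1)Q(t=1) = 3.35×25 + 5.51×75 + 0.31×225 + 6.73×98 = 83.75 + 413.25 + 69.75 + 659.54 = 1226.29
ΣP(t=0)Q(t=1) = 3.41×25 + 4.28×75 + 0.30×225 + 4.92×98 = 85.25 + 321 + 67.5 + 482.16 = 955.91
P = 1226.29 / 955.91 × 100 = 128.2851
Fisher = √(L × P) = √(127.2189 × 128.2851) = 127.7509

127.75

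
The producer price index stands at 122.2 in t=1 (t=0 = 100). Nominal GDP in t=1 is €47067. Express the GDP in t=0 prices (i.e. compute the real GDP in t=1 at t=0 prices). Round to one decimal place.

Real = Nominal ÷ (Index/100) = 47067 ÷ (122.2/100)
     = 47067 ÷ 1.222 = 38516.3666

38516.4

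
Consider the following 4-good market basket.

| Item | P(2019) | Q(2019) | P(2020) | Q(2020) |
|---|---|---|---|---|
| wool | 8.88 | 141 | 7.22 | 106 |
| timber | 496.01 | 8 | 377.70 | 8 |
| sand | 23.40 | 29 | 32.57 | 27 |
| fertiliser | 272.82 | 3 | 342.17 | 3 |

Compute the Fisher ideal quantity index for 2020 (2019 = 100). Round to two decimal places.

94.69

Laspeyres component (base-period weights):
ΣP(2019)Q(2020) = 8.88×106 + 496.01×8 + 23.40×27 + 272.82×3 = 941.28 + 3968.08 + 631.8 + 818.46 = 6359.62
ΣP(2019)Q(2019) = 8.88×141 + 496.01×8 + 23.40×29 + 272.82×3 = 1252.08 + 3968.08 + 678.6 + 818.46 = 6717.22
L = 6359.62 / 6717.22 × 100 = 94.6764
Paasche component (current-period weights):
ΣP(2020)Q(2020) = 7.22×106 + 377.70×8 + 32.57×27 + 342.17×3 = 765.32 + 3021.6 + 879.39 + 1026.51 = 5692.82
ΣP(2020)Q(2019) = 7.22×141 + 377.70×8 + 32.57×29 + 342.17×3 = 1018.02 + 3021.6 + 944.53 + 1026.51 = 6010.66
P = 5692.82 / 6010.66 × 100 = 94.7121
Fisher = √(L × P) = √(94.6764 × 94.7121) = 94.6942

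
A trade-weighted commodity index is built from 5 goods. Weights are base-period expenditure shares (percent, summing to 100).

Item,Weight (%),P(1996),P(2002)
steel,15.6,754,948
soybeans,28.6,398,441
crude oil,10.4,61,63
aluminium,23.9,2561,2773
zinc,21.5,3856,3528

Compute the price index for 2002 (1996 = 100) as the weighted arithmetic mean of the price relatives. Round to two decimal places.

107.59

steel: 15.6 × (948/754) = 15.6 × 1.257294 = 19.6138
soybeans: 28.6 × (441/398) = 28.6 × 1.108040 = 31.6899
crude oil: 10.4 × (63/61) = 10.4 × 1.032787 = 10.7410
aluminium: 23.9 × (2773/2561) = 23.9 × 1.082780 = 25.8784
zinc: 21.5 × (3528/3856) = 21.5 × 0.914938 = 19.6712
Index = Σ wᵢ·(p₁ᵢ/p₀ᵢ) = 19.6138 + 31.6899 + 10.7410 + 25.8784 + 19.6712 = 107.5943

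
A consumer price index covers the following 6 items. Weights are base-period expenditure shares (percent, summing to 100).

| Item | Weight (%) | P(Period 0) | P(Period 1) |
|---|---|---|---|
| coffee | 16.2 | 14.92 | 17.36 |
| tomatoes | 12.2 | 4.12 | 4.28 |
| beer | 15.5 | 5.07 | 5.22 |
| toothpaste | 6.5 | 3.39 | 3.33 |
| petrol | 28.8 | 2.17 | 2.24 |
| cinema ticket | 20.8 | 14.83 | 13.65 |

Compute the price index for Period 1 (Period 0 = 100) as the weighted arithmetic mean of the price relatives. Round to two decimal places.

coffee: 16.2 × (17.36/14.92) = 16.2 × 1.163539 = 18.8493
tomatoes: 12.2 × (4.28/4.12) = 12.2 × 1.038835 = 12.6738
beer: 15.5 × (5.22/5.07) = 15.5 × 1.029586 = 15.9586
toothpaste: 6.5 × (3.33/3.39) = 6.5 × 0.982301 = 6.3850
petrol: 28.8 × (2.24/2.17) = 28.8 × 1.032258 = 29.7290
cinema ticket: 20.8 × (13.65/14.83) = 20.8 × 0.920432 = 19.1450
Index = Σ wᵢ·(p₁ᵢ/p₀ᵢ) = 18.8493 + 12.6738 + 15.9586 + 6.3850 + 29.7290 + 19.1450 = 102.7407

102.74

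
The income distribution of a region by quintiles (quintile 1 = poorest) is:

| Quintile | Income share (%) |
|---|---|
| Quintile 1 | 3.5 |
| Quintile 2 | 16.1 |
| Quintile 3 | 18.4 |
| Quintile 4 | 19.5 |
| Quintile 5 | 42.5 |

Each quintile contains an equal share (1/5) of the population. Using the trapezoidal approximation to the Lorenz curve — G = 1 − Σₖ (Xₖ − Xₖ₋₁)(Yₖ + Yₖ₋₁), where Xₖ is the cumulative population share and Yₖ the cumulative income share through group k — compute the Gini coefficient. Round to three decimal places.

0.326

Cumulative income shares Yₖ: 0.0350, 0.1960, 0.3800, 0.5750, 1.0000
Σ (Xₖ−Xₖ₋₁)(Yₖ+Yₖ₋₁) = (1/5)(0.0350+0.0000) + (1/5)(0.1960+0.0350) + (1/5)(0.3800+0.1960) + (1/5)(0.5750+0.3800) + (1/5)(1.0000+0.5750)
  = 0.0070 + 0.0462 + 0.1152 + 0.1910 + 0.3150 = 0.6744
G = 1 − 0.6744 = 0.3256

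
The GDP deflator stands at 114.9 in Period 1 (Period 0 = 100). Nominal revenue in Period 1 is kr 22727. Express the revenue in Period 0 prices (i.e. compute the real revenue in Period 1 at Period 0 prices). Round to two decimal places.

Real = Nominal ÷ (Index/100) = 22727 ÷ (114.9/100)
     = 22727 ÷ 1.149 = 19779.8085

19779.81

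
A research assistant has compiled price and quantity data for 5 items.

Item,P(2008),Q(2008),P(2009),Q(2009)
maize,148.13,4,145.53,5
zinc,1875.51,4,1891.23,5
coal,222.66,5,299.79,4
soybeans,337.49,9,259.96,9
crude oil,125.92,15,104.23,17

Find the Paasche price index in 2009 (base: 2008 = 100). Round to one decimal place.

Paasche price index uses current-period quantities as weights.
ΣP(2009)·Q(2009) = 145.53×5 + 1891.23×5 + 299.79×4 + 259.96×9 + 104.23×17 = 727.65 + 9456.15 + 1199.16 + 2339.64 + 1771.91 = 15494.51
ΣP(2008)·Q(2009) = 148.13×5 + 1875.51×5 + 222.66×4 + 337.49×9 + 125.92×17 = 740.65 + 9377.55 + 890.64 + 3037.41 + 2140.64 = 16186.89
Index = 15494.51 / 16186.89 × 100 = 95.7226

95.7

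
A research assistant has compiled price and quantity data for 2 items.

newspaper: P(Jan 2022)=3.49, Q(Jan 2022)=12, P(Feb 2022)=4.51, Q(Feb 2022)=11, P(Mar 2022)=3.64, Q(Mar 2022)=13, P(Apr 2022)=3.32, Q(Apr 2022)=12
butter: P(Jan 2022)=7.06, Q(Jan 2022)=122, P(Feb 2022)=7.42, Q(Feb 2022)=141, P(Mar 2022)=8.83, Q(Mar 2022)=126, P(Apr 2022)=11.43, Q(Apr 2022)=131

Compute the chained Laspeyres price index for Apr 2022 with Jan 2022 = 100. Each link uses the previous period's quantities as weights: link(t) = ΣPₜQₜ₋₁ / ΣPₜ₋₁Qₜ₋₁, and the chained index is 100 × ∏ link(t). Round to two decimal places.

Link Jan 2022→Feb 2022:
ΣP(Feb 2022)Q(Jan 2022) = 4.51×12 + 7.42×122 = 54.12 + 905.24 = 959.36
ΣP(Jan 2022)Q(Jan 2022) = 3.49×12 + 7.06×122 = 41.88 + 861.32 = 903.2
link = 959.36/903.2 = 1.062179
Link Feb 2022→Mar 2022:
ΣP(Mar 2022)Q(Feb 2022) = 3.64×11 + 8.83×141 = 40.04 + 1245.03 = 1285.07
ΣP(Feb 2022)Q(Feb 2022) = 4.51×11 + 7.42×141 = 49.61 + 1046.22 = 1095.83
link = 1285.07/1095.83 = 1.172691
Link Mar 2022→Apr 2022:
ΣP(Apr 2022)Q(Mar 2022) = 3.32×13 + 11.43×126 = 43.16 + 1440.18 = 1483.34
ΣP(Mar 2022)Q(Mar 2022) = 3.64×13 + 8.83×126 = 47.32 + 1112.58 = 1159.9
link = 1483.34/1159.9 = 1.278852
Chained index = 100 × 1.062179 × 1.172691 × 1.278852 = 159.2947

159.29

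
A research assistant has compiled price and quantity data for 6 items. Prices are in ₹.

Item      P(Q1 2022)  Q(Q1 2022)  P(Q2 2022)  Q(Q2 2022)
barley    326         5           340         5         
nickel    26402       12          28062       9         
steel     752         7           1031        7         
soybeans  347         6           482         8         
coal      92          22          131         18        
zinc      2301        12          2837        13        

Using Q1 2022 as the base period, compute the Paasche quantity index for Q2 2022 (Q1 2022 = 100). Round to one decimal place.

79.0

Paasche quantity index uses current-period prices as weights.
ΣP(Q2 2022)·Q(Q2 2022) = 340×5 + 28062×9 + 1031×7 + 482×8 + 131×18 + 2837×13 = 1700 + 252558 + 7217 + 3856 + 2358 + 36881 = 304570
ΣP(Q2 2022)·Q(Q1 2022) = 340×5 + 28062×12 + 1031×7 + 482×6 + 131×22 + 2837×12 = 1700 + 336744 + 7217 + 2892 + 2882 + 34044 = 385479
Index = 304570 / 385479 × 100 = 79.0108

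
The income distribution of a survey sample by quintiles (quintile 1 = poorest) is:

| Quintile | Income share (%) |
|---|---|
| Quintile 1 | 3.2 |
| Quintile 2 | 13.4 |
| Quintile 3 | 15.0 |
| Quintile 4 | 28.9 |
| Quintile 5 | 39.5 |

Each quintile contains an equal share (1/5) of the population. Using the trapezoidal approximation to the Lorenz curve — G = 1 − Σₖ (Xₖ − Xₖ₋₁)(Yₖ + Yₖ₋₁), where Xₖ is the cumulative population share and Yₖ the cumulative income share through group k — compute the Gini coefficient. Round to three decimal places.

0.352

Cumulative income shares Yₖ: 0.0320, 0.1660, 0.3160, 0.6050, 1.0000
Σ (Xₖ−Xₖ₋₁)(Yₖ+Yₖ₋₁) = (1/5)(0.0320+0.0000) + (1/5)(0.1660+0.0320) + (1/5)(0.3160+0.1660) + (1/5)(0.6050+0.3160) + (1/5)(1.0000+0.6050)
  = 0.0064 + 0.0396 + 0.0964 + 0.1842 + 0.3210 = 0.6476
G = 1 − 0.6476 = 0.3524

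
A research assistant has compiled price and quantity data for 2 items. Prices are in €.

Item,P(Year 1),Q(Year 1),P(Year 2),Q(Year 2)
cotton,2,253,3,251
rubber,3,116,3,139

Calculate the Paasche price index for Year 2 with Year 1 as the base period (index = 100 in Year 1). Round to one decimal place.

127.3

Paasche price index uses current-period quantities as weights.
ΣP(Year 2)·Q(Year 2) = 3×251 + 3×139 = 753 + 417 = 1170
ΣP(Year 1)·Q(Year 2) = 2×251 + 3×139 = 502 + 417 = 919
Index = 1170 / 919 × 100 = 127.3123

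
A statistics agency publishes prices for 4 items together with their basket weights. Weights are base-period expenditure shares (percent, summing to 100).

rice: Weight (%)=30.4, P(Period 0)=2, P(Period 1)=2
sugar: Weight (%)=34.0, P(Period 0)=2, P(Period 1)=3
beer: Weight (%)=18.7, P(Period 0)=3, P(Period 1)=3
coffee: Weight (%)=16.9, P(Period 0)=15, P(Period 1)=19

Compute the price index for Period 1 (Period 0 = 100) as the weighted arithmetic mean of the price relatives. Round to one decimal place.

rice: 30.4 × (2/2) = 30.4 × 1.000000 = 30.4000
sugar: 34.0 × (3/2) = 34.0 × 1.500000 = 51.0000
beer: 18.7 × (3/3) = 18.7 × 1.000000 = 18.7000
coffee: 16.9 × (19/15) = 16.9 × 1.266667 = 21.4067
Index = Σ wᵢ·(p₁ᵢ/p₀ᵢ) = 30.4000 + 51.0000 + 18.7000 + 21.4067 = 121.5067

121.5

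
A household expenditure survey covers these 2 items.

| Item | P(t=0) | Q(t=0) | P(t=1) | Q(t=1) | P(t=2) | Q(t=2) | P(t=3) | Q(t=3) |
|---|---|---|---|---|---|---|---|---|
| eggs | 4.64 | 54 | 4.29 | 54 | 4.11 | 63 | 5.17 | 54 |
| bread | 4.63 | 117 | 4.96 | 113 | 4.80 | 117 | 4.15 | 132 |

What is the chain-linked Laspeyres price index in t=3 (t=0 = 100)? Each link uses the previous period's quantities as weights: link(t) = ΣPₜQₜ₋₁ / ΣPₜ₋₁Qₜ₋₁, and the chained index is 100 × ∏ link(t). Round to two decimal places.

97.77

Link t=0→t=1:
ΣP(t=1)Q(t=0) = 4.29×54 + 4.96×117 = 231.66 + 580.32 = 811.98
ΣP(t=0)Q(t=0) = 4.64×54 + 4.63×117 = 250.56 + 541.71 = 792.27
link = 811.98/792.27 = 1.024878
Link t=1→t=2:
ΣP(t=2)Q(t=1) = 4.11×54 + 4.80×113 = 221.94 + 542.4 = 764.34
ΣP(t=1)Q(t=1) = 4.29×54 + 4.96×113 = 231.66 + 560.48 = 792.14
link = 764.34/792.14 = 0.964905
Link t=2→t=3:
ΣP(t=3)Q(t=2) = 5.17×63 + 4.15×117 = 325.71 + 485.55 = 811.26
ΣP(t=2)Q(t=2) = 4.11×63 + 4.80×117 = 258.93 + 561.6 = 820.53
link = 811.26/820.53 = 0.988702
Chained index = 100 × 1.024878 × 0.964905 × 0.988702 = 97.7738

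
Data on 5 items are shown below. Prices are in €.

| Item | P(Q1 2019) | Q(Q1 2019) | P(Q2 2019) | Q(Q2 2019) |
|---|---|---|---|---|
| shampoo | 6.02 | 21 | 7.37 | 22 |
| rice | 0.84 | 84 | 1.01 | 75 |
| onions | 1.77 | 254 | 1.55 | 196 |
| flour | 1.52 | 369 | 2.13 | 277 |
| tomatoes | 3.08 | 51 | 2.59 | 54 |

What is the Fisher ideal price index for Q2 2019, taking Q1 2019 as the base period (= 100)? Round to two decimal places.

113.12

Laspeyres component (base-period weights):
ΣP(Q2 2019)Q(Q1 2019) = 7.37×21 + 1.01×84 + 1.55×254 + 2.13×369 + 2.59×51 = 154.77 + 84.84 + 393.7 + 785.97 + 132.09 = 1551.37
ΣP(Q1 2019)Q(Q1 2019) = 6.02×21 + 0.84×84 + 1.77×254 + 1.52×369 + 3.08×51 = 126.42 + 70.56 + 449.58 + 560.88 + 157.08 = 1364.52
L = 1551.37 / 1364.52 × 100 = 113.6935
Paasche component (current-period weights):
ΣP(Q2 2019)Q(Q2 2019) = 7.37×22 + 1.01×75 + 1.55×196 + 2.13×277 + 2.59×54 = 162.14 + 75.75 + 303.8 + 590.01 + 139.86 = 1271.56
ΣP(Q1 2019)Q(Q2 2019) = 6.02×22 + 0.84×75 + 1.77×196 + 1.52×277 + 3.08×54 = 132.44 + 63 + 346.92 + 421.04 + 166.32 = 1129.72
P = 1271.56 / 1129.72 × 100 = 112.5553
Fisher = √(L × P) = √(113.6935 × 112.5553) = 113.1230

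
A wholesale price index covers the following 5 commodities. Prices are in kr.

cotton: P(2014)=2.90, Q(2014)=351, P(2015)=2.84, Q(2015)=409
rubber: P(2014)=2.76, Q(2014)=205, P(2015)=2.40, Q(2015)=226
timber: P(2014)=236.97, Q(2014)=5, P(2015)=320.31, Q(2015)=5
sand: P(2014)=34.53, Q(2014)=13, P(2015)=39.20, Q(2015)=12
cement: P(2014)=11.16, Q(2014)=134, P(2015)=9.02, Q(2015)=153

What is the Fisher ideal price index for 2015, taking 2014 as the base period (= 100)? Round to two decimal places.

101.40

Laspeyres component (base-period weights):
ΣP(2015)Q(2014) = 2.84×351 + 2.40×205 + 320.31×5 + 39.20×13 + 9.02×134 = 996.84 + 492 + 1601.55 + 509.6 + 1208.68 = 4808.67
ΣP(2014)Q(2014) = 2.90×351 + 2.76×205 + 236.97×5 + 34.53×13 + 11.16×134 = 1017.9 + 565.8 + 1184.85 + 448.89 + 1495.44 = 4712.88
L = 4808.67 / 4712.88 × 100 = 102.0325
Paasche component (current-period weights):
ΣP(2015)Q(2015) = 2.84×409 + 2.40×226 + 320.31×5 + 39.20×12 + 9.02×153 = 1161.56 + 542.4 + 1601.55 + 470.4 + 1380.06 = 5155.97
ΣP(2014)Q(2015) = 2.90×409 + 2.76×226 + 236.97×5 + 34.53×12 + 11.16×153 = 1186.1 + 623.76 + 1184.85 + 414.36 + 1707.48 = 5116.55
P = 5155.97 / 5116.55 × 100 = 100.7704
Fisher = √(L × P) = √(102.0325 × 100.7704) = 101.3995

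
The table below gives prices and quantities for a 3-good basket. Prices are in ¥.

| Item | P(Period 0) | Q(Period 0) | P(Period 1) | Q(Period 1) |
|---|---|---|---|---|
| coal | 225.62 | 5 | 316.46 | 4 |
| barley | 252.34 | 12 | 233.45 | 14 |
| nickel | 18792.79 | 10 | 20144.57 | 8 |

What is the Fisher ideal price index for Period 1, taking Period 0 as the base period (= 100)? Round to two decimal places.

107.10

Laspeyres component (base-period weights):
ΣP(Period 1)Q(Period 0) = 316.46×5 + 233.45×12 + 20144.57×10 = 1582.3 + 2801.4 + 201445.7 = 205829.4
ΣP(Period 0)Q(Period 0) = 225.62×5 + 252.34×12 + 18792.79×10 = 1128.1 + 3028.08 + 187927.9 = 192084.08
L = 205829.4 / 192084.08 × 100 = 107.1559
Paasche component (current-period weights):
ΣP(Period 1)Q(Period 1) = 316.46×4 + 233.45×14 + 20144.57×8 = 1265.84 + 3268.3 + 161156.56 = 165690.7
ΣP(Period 0)Q(Period 1) = 225.62×4 + 252.34×14 + 18792.79×8 = 902.48 + 3532.76 + 150342.32 = 154777.56
P = 165690.7 / 154777.56 × 100 = 107.0509
Fisher = √(L × P) = √(107.1559 × 107.0509) = 107.1034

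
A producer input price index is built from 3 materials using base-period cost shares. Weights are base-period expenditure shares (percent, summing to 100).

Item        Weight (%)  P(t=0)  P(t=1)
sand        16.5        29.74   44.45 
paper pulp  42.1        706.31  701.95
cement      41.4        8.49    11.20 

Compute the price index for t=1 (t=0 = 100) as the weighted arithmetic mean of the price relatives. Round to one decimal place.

sand: 16.5 × (44.45/29.74) = 16.5 × 1.494620 = 24.6612
paper pulp: 42.1 × (701.95/706.31) = 42.1 × 0.993827 = 41.8401
cement: 41.4 × (11.20/8.49) = 41.4 × 1.319199 = 54.6148
Index = Σ wᵢ·(p₁ᵢ/p₀ᵢ) = 24.6612 + 41.8401 + 54.6148 = 121.1162

121.1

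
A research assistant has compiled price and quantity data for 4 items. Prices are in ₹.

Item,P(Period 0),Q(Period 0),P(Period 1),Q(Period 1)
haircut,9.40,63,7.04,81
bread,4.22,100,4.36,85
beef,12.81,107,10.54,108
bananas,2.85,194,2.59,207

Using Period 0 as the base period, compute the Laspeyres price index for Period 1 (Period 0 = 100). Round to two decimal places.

Laspeyres price index uses base-period quantities as weights.
ΣP(Period 1)·Q(Period 0) = 7.04×63 + 4.36×100 + 10.54×107 + 2.59×194 = 443.52 + 436 + 1127.78 + 502.46 = 2509.76
ΣP(Period 0)·Q(Period 0) = 9.40×63 + 4.22×100 + 12.81×107 + 2.85×194 = 592.2 + 422 + 1370.67 + 552.9 = 2937.77
Index = 2509.76 / 2937.77 × 100 = 85.4308

85.43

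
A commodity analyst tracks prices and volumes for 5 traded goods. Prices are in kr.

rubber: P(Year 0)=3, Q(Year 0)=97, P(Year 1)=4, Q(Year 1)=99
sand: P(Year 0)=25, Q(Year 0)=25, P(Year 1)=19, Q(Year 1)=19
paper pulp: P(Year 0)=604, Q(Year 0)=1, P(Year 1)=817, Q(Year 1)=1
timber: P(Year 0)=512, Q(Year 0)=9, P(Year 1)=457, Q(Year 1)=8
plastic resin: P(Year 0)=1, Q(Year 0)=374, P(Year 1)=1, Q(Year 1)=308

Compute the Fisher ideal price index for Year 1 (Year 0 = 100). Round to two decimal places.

Laspeyres component (base-period weights):
ΣP(Year 1)Q(Year 0) = 4×97 + 19×25 + 817×1 + 457×9 + 1×374 = 388 + 475 + 817 + 4113 + 374 = 6167
ΣP(Year 0)Q(Year 0) = 3×97 + 25×25 + 604×1 + 512×9 + 1×374 = 291 + 625 + 604 + 4608 + 374 = 6502
L = 6167 / 6502 × 100 = 94.8477
Paasche component (current-period weights):
ΣP(Year 1)Q(Year 1) = 4×99 + 19×19 + 817×1 + 457×8 + 1×308 = 396 + 361 + 817 + 3656 + 308 = 5538
ΣP(Year 0)Q(Year 1) = 3×99 + 25×19 + 604×1 + 512×8 + 1×308 = 297 + 475 + 604 + 4096 + 308 = 5780
P = 5538 / 5780 × 100 = 95.8131
Fisher = √(L × P) = √(94.8477 × 95.8131) = 95.3292

95.33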